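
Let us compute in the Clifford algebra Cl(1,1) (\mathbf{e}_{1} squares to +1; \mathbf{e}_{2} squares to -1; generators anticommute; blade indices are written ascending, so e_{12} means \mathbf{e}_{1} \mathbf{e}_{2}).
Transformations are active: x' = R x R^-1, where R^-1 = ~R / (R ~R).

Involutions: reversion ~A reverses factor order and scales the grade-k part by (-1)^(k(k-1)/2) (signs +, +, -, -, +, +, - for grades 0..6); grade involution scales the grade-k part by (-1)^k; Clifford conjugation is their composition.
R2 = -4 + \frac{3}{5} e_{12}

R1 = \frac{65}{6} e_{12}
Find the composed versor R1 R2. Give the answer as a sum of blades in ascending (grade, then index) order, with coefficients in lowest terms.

Distribute over the terms of R1 (each basis-blade product reordered to ascending indices, repeated generators contracted through their squares):
(\frac{65}{6} e_{12}) R2 = \frac{13}{2} - \frac{130}{3} e_{12}
Answer: \frac{13}{2} - \frac{130}{3} e_{12}


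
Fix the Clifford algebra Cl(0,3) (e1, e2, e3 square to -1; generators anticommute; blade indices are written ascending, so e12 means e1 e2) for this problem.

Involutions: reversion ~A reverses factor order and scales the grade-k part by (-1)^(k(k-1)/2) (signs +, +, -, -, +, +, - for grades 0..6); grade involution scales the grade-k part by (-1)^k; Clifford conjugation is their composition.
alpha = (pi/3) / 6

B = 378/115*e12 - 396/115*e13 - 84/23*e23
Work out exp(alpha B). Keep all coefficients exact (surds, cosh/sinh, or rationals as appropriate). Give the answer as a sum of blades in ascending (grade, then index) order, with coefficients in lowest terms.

B^2 term by term: the squares give (378/115)^2*(e12)^2 + (-396/115)^2*(e13)^2 + (-84/23)^2*(e23)^2 = 142884/13225*(-1) + 156816/13225*(-1) + 7056/529*(-1) = -36 (each basis 2-blade squares to minus the product of its generators' squares); cross terms between blades sharing an index anticommute and cancel. So B^2 = -36.
B^2 = -36 — the series telescopes trigonometrically here: l = 6, alpha*l = pi/3, so exp(alpha B) = cos(pi/3) + (sin(pi/3)/6)*B = 1/2 + (sqrt(3)/12)*B.
Answer: 1/2 + 63*sqrt(3)/230*e12 - 33*sqrt(3)/115*e13 - 7*sqrt(3)/23*e23


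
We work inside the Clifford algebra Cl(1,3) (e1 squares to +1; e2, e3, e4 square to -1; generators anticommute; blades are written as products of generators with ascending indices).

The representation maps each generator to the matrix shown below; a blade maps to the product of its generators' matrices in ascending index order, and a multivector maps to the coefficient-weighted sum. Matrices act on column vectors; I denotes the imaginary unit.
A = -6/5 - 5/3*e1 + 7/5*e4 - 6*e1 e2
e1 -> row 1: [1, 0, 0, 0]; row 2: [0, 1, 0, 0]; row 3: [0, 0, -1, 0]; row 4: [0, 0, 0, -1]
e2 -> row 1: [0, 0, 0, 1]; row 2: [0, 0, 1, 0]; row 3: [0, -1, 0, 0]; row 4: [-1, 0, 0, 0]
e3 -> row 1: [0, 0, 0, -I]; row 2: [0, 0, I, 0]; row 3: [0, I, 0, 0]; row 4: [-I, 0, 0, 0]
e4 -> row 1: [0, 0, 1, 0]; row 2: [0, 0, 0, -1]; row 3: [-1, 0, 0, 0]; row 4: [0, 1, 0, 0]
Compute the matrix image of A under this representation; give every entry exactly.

Bivector images (products of the table entries): rho(e1 e2) = rho(e1)rho(e2) = row 1: [0, 0, 0, 1]; row 2: [0, 0, 1, 0]; row 3: [0, 1, 0, 0]; row 4: [1, 0, 0, 0].
M = (-6/5)*1 + (-5/3)*rho(e1) + (7/5)*rho(e4) + (-6)*rho(e1 e2), summed entrywise (1 is the identity matrix):
Answer: row 1: [-43/15, 0, 7/5, -6]; row 2: [0, -43/15, -6, -7/5]; row 3: [-7/5, -6, 7/15, 0]; row 4: [-6, 7/5, 0, 7/15]


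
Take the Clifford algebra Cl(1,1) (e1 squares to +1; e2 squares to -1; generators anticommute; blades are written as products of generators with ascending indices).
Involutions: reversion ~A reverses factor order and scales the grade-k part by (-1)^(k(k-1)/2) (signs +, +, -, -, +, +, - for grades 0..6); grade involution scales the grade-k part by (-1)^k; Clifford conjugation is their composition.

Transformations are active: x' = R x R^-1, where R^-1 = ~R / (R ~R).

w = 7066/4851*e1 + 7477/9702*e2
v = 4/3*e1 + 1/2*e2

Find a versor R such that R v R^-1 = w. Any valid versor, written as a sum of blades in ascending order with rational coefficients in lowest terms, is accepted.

Equal squares first: v^2 = w^2 = 55/36. Then v + w = 13534/4851*e1 + 6164/4851*e2 is a versor taking v to w, provided it is invertible.
Answer: 13534/4851*e1 + 6164/4851*e2


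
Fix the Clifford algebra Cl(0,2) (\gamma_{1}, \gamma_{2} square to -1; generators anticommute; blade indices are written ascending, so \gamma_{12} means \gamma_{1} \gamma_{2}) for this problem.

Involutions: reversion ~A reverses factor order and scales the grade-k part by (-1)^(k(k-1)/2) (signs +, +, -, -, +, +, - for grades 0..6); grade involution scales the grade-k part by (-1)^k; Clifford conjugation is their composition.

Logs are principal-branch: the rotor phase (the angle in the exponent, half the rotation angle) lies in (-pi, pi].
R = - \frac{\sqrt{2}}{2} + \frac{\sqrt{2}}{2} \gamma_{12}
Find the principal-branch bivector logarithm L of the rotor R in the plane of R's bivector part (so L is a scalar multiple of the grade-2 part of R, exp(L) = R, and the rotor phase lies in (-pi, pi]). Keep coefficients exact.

The scalar part of R is - \frac{\sqrt{2}}{2}, which fixes the principal-branch rotor phase; the unit plane is then the bivector part divided by the sine of that phase, and L is that plane scaled by the phase.
Concretely: cos(phase) = - \frac{\sqrt{2}}{2} gives phase = ±\frac{3 \pi}{4}, and since phase/sin(phase) is even the sign is immaterial: L = (phase/sin(phase)) * <R>_2 = (\frac{3 \sqrt{2} \pi}{4}) * <R>_2.
Answer: \frac{3 \pi}{4} \gamma_{12}


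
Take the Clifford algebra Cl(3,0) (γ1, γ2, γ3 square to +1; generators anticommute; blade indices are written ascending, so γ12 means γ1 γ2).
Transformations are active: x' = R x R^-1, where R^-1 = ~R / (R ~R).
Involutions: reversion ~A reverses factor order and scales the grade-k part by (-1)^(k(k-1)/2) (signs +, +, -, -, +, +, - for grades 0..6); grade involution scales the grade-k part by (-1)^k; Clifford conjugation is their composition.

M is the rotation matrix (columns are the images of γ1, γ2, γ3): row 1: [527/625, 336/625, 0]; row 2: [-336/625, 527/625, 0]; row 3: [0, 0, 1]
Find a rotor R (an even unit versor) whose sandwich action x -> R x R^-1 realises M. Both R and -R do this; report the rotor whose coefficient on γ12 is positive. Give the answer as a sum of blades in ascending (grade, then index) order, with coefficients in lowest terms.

Method: write R = a + b12*γ12 + b13*γ13 + b23*γ23 with a^2 + b12^2 + b13^2 + b23^2 = 1 (so R^-1 = ~R). Expanding the columns R e_j ~R gives tr M = 4a^2 - 1 and, from the antisymmetric part, M21 - M12 = -4a*b12, M13 - M31 = 4a*b13, M32 - M23 = -4a*b23.
Here tr M = 1679/625, so a^2 = (1 + tr M)/4 = 576/625 and a = ±24/25. Taking a = 24/25: M21 - M12 = -672/625, M13 - M31 = 0, M32 - M23 = 0, giving b12 = 7/25, b13 = 0, b23 = 0, i.e. R = 24/25 + 7/25*γ12.
Its γ12 coefficient is already positive.
Answer: 24/25 + 7/25*γ12. Sheet selection: the two-to-one cover makes ±R indistinguishable at the matrix level (trace 1679/625), so uniqueness comes from the required sign on γ12.


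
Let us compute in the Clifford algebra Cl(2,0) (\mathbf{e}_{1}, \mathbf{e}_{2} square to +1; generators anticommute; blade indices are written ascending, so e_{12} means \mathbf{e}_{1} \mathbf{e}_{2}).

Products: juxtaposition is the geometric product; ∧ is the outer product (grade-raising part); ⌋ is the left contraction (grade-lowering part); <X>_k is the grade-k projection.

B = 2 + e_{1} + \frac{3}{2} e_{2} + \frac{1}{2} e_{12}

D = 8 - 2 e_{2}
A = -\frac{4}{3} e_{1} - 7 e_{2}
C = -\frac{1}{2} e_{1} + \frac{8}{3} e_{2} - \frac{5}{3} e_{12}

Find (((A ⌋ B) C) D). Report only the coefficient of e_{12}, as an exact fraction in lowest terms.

step 1: -\frac{71}{6} + \frac{7}{2} e_{1} - \frac{2}{3} e_{2}
step 2: -\frac{127}{36} + \frac{173}{36} e_{1} - \frac{673}{18} e_{2} + \frac{517}{18} e_{12}
step 3: \frac{419}{9} - 19 e_{1} - \frac{5257}{18} e_{2} + \frac{1321}{6} e_{12}
Answer: \frac{1321}{6}


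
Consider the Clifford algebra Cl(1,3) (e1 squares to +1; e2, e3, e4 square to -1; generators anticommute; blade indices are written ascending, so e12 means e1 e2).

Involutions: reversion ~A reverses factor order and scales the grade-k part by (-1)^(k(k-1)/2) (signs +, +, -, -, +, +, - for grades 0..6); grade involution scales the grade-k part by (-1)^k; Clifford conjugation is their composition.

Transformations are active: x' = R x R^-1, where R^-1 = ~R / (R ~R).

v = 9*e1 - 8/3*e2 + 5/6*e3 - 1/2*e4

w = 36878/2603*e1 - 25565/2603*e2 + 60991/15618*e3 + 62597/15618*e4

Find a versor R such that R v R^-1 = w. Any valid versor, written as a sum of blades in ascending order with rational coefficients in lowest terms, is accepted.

Why this works: both vectors square to 1313/18, so q(v) = q(w) and R = v + w = 60305/2603*e1 - 97519/7809*e2 + 37003/7809*e3 + 27394/7809*e4 carries v to w — its own direction survives, the complement (v - w)/2 flips.
Answer: 60305/2603*e1 - 97519/7809*e2 + 37003/7809*e3 + 27394/7809*e4


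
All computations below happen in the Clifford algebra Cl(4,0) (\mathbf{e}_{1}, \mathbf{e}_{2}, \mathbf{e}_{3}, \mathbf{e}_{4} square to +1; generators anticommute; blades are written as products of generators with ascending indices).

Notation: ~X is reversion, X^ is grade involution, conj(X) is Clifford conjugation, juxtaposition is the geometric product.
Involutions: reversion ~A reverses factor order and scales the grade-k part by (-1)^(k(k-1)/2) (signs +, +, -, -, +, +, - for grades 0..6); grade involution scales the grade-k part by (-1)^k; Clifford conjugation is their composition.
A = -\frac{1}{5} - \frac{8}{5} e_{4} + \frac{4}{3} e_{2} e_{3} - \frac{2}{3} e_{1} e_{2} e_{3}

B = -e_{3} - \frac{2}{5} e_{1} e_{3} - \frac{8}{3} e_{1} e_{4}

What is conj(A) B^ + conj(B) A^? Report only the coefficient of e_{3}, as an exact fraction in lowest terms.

first term: \frac{64}{15} e_{1} - \frac{16}{15} e_{2} - \frac{1}{5} e_{3} - \frac{2}{15} e_{1} e_{2} + \frac{2}{25} e_{1} e_{3} + \frac{8}{15} e_{1} e_{4} - \frac{8}{5} e_{3} e_{4} - \frac{16}{25} e_{1} e_{3} e_{4} + \frac{16}{9} e_{2} e_{3} e_{4} + \frac{32}{9} e_{1} e_{2} e_{3} e_{4}
second term: \frac{64}{15} e_{1} - \frac{16}{15} e_{2} - \frac{1}{5} e_{3} + \frac{2}{15} e_{1} e_{2} - \frac{2}{25} e_{1} e_{3} - \frac{8}{15} e_{1} e_{4} + \frac{8}{5} e_{3} e_{4} + \frac{16}{25} e_{1} e_{3} e_{4} - \frac{16}{9} e_{2} e_{3} e_{4} + \frac{32}{9} e_{1} e_{2} e_{3} e_{4}
Answer: -\frac{2}{5}


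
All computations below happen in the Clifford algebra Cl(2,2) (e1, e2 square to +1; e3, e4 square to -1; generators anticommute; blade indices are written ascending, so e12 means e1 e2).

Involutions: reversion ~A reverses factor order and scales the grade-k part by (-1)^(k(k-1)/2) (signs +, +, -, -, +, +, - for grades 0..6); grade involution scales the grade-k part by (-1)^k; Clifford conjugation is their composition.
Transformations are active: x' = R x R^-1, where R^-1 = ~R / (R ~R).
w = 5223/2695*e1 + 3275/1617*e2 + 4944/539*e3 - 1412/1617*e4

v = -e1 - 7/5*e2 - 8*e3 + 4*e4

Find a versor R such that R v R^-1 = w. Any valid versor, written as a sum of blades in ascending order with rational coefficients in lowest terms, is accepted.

Sketch: the shared square -1926/25 makes R = v + w = 2528/2695*e1 + 5056/8085*e2 + 632/539*e3 + 5056/1617*e4 the natural versor; its sandwich fixes that direction, negates (v - w)/2, and sends v to w.
Answer: 2528/2695*e1 + 5056/8085*e2 + 632/539*e3 + 5056/1617*e4


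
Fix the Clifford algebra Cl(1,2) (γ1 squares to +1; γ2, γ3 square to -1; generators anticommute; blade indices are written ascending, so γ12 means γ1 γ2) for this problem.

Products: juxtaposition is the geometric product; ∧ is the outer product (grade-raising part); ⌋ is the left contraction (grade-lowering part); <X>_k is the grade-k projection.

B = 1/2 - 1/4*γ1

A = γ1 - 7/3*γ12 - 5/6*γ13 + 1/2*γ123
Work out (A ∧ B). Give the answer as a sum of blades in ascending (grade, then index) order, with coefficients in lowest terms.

step 1: 1/2*γ1 - 7/6*γ12 - 5/12*γ13 + 1/4*γ123
Answer: 1/2*γ1 - 7/6*γ12 - 5/12*γ13 + 1/4*γ123


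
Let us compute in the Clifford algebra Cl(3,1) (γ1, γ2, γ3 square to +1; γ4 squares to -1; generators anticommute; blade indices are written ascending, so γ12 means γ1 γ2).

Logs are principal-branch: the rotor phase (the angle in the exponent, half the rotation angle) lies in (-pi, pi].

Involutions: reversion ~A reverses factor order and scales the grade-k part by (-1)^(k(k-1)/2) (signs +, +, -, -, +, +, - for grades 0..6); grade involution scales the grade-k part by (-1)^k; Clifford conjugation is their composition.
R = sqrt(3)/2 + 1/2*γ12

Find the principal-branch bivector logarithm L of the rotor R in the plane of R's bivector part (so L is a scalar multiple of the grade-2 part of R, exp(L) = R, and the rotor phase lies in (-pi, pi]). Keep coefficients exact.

The scalar part of R is sqrt(3)/2, so the principal-branch rotor phase is pinned; divide the bivector part by its sine to get the unit plane — L is the phase times that plane.
Concretely: cos(phase) = sqrt(3)/2 gives phase = ±pi/6, and since phase/sin(phase) is even the sign is immaterial: L = (phase/sin(phase)) * <R>_2 = (pi/3) * <R>_2.
Answer: pi/6*γ12


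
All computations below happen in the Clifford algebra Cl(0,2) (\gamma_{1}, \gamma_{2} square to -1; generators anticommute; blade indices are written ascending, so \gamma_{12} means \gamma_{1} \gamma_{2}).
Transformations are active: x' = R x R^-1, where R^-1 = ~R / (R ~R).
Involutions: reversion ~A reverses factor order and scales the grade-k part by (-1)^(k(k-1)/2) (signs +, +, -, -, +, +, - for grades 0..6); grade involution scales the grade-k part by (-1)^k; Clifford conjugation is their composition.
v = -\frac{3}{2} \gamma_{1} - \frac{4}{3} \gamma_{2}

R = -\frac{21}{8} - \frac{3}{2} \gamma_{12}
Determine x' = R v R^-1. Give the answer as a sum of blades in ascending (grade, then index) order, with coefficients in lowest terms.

~R = -\frac{21}{8} + \frac{3}{2} \gamma_{12}, and R ~R = \frac{585}{64}, so R^-1 = ~R / (\frac{585}{64}).
R v = \frac{31}{16} \gamma_{1} + \frac{23}{4} \gamma_{2}
Answer: \frac{151}{390} \gamma_{1} - \frac{128}{65} \gamma_{2}


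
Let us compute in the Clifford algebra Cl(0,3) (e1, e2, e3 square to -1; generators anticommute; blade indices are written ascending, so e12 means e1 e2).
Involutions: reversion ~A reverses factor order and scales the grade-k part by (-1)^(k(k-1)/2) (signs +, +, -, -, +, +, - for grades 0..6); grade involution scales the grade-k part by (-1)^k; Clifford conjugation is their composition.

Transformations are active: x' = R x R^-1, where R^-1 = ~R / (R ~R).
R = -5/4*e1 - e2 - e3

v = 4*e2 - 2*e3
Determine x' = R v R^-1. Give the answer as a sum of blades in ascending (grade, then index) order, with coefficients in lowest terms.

~R = -5/4*e1 - e2 - e3, and R ~R = -57/16, so R^-1 = ~R / (-57/16).
R v = 2 - 5*e12 + 5/2*e13 + 6*e23
Answer: 80/57*e1 - 164/57*e2 + 178/57*e3


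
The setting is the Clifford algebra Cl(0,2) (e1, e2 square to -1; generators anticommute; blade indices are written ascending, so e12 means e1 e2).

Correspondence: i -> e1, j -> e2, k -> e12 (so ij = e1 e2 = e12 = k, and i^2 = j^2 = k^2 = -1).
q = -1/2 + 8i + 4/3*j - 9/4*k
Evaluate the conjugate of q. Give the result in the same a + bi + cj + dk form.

In blades: q = -1/2 + 8*e1 + 4/3*e2 - 9/4*e12.
Conjugation here is Clifford conjugation: the scalar is fixed and the grade-1 and grade-2 blades all flip sign, giving -1/2 - 8*e1 - 4/3*e2 + 9/4*e12; translating back:
Answer: -1/2 - 8i - 4/3*j + 9/4*k


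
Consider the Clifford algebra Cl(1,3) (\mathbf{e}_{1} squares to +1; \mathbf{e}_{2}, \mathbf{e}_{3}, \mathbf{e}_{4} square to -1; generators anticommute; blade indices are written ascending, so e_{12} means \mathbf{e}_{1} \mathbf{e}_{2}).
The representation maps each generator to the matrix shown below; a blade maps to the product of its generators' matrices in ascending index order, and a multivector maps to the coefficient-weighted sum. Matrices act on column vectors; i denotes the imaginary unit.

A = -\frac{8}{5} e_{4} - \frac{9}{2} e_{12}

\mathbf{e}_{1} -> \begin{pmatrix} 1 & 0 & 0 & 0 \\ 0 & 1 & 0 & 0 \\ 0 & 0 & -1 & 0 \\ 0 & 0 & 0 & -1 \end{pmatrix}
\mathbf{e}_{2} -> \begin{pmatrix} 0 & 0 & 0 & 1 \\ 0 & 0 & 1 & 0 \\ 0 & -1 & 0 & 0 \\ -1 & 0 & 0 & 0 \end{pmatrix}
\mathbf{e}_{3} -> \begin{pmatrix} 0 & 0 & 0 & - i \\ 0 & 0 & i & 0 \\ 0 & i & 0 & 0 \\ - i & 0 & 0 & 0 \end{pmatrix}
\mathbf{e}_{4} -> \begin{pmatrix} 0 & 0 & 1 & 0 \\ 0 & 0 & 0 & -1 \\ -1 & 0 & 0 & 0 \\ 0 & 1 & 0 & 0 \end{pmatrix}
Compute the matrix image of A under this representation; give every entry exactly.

Bivector images (products of the table entries): rho(e_{12}) = rho(\mathbf{e}_{1})rho(\mathbf{e}_{2}) = \begin{pmatrix} 0 & 0 & 0 & 1 \\ 0 & 0 & 1 & 0 \\ 0 & 1 & 0 & 0 \\ 1 & 0 & 0 & 0 \end{pmatrix}.
M = (-\frac{8}{5})*rho(e_{4}) + (-\frac{9}{2})*rho(e_{12}), summed entrywise:
Answer: \begin{pmatrix} 0 & 0 & - \frac{8}{5} & - \frac{9}{2} \\ 0 & 0 & - \frac{9}{2} & \frac{8}{5} \\ \frac{8}{5} & - \frac{9}{2} & 0 & 0 \\ - \frac{9}{2} & - \frac{8}{5} & 0 & 0 \end{pmatrix}


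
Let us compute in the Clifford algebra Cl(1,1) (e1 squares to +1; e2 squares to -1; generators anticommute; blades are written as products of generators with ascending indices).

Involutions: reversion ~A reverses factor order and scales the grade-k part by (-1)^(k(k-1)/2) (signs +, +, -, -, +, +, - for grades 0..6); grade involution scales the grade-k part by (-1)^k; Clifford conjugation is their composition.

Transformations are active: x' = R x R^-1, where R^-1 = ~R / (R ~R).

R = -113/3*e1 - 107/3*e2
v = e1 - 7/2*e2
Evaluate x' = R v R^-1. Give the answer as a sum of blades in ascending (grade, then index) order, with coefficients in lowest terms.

~R = -113/3*e1 - 107/3*e2, and R ~R = 440/3, so R^-1 = ~R / (440/3).
R v = -325/2 + 335/2*e1 e2
Answer: 7257/88*e1 + 7263/88*e2


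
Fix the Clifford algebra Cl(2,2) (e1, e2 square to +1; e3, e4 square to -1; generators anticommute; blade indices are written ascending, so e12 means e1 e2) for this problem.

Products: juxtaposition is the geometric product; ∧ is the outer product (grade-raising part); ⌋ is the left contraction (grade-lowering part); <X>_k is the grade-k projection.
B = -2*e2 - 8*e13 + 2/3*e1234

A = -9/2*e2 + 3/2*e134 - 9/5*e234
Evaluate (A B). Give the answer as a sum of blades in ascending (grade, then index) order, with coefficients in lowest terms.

step 1: 9 - 6/5*e1 - e2 - 12*e4 + 18/5*e34 - 36*e123 - 72/5*e124 + 3*e134 - 3*e1234
Answer: 9 - 6/5*e1 - e2 - 12*e4 + 18/5*e34 - 36*e123 - 72/5*e124 + 3*e134 - 3*e1234


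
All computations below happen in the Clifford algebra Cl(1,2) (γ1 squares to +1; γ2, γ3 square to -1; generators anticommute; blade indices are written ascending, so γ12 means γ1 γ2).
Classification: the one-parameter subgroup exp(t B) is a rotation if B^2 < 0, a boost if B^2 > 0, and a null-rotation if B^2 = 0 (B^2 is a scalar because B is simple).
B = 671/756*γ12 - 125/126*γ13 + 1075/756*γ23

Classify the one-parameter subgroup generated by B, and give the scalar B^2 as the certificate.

B^2 term by term: the squares give (671/756)^2*(γ12)^2 + (-125/126)^2*(γ13)^2 + (1075/756)^2*(γ23)^2 = 450241/571536*(+1) + 15625/15876*(+1) + 1155625/571536*(-1) = -1/4 (each basis 2-blade squares to minus the product of its generators' squares); cross terms between blades sharing an index anticommute and cancel. So B^2 = -1/4.
Answer: rotation, certificate B^2 = -1/4. Note: conjugating B changes its blade decomposition but never the scalar B^2 = -1/4, whose sign settles the classification.


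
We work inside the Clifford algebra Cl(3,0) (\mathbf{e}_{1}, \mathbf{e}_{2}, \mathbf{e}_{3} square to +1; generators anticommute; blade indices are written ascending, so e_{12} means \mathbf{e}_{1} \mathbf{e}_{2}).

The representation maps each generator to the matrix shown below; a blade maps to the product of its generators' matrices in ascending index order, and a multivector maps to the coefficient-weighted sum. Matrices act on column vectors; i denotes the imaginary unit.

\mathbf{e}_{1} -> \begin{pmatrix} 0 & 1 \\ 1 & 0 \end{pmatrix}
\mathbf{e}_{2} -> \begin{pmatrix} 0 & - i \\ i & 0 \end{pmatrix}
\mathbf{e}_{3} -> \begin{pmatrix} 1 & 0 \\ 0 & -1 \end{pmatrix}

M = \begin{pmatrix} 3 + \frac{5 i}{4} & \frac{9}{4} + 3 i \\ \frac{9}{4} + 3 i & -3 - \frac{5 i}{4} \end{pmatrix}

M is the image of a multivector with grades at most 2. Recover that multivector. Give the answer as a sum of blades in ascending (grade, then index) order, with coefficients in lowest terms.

Method: 1, rho(e_{1}), rho(e_{2}), rho(e_{3}) form a trace-orthogonal basis of the 2x2 complex matrices (tr(X Y) = 2 if X = Y, else 0), so M = m0*1 + m1*rho(e_{1}) + m2*rho(e_{2}) + m3*rho(e_{3}) with m0 = tr(M)/2 = 0, m1 = tr(M rho(e_{1}))/2 = \frac{9}{4} + 3 i, m2 = tr(M rho(e_{2}))/2 = 0, m3 = tr(M rho(e_{3}))/2 = 3 + \frac{5 i}{4}.
Multiplying table entries, the bivector images are rho(e_{12}) = i*rho(e_{3}), rho(e_{13}) = -i*rho(e_{2}), rho(e_{23}) = i*rho(e_{1}); with real blade coefficients the real parts of m0..m3 are the coefficients of 1, e_{1}, e_{2}, e_{3} and the imaginary parts give the bivectors (e_{23}: Im m1, e_{13}: -Im m2, e_{12}: Im m3).
Answer: \frac{9}{4} e_{1} + 3 e_{3} + \frac{5}{4} e_{12} + 3 e_{23}


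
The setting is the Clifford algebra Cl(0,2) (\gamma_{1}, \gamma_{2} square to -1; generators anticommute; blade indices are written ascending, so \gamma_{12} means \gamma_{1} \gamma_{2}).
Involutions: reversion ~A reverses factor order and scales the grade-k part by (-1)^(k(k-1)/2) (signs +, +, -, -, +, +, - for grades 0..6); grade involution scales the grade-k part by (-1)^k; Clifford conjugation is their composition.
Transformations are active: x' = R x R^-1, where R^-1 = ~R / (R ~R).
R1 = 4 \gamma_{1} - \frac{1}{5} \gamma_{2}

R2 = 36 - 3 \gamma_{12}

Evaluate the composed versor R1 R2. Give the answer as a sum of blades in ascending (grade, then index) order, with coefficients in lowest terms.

Distribute over the terms of R1 (each basis-blade product reordered to ascending indices, repeated generators contracted through their squares):
(4 \gamma_{1}) R2 = 144 \gamma_{1} + 12 \gamma_{2}
(-\frac{1}{5} \gamma_{2}) R2 = \frac{3}{5} \gamma_{1} - \frac{36}{5} \gamma_{2}
Summing the partial products and collecting blades:
Answer: \frac{723}{5} \gamma_{1} + \frac{24}{5} \gamma_{2}


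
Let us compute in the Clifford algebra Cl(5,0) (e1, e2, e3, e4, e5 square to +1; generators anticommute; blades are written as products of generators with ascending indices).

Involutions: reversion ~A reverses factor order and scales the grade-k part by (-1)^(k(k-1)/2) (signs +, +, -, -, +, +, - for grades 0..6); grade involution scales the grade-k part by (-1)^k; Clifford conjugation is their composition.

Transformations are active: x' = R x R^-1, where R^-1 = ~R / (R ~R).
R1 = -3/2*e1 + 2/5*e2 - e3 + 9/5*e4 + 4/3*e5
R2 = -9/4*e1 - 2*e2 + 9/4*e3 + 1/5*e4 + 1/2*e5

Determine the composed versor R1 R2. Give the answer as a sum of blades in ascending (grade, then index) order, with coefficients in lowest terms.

Distribute over the terms of R1 (each basis-blade product reordered to ascending indices, repeated generators contracted through their squares):
(-3/2*e1) R2 = 27/8 + 3*e1 e2 - 27/8*e1 e3 - 3/10*e1 e4 - 3/4*e1 e5
(2/5*e2) R2 = -4/5 + 9/10*e1 e2 + 9/10*e2 e3 + 2/25*e2 e4 + 1/5*e2 e5
(-e3) R2 = -9/4 - 9/4*e1 e3 - 2*e2 e3 - 1/5*e3 e4 - 1/2*e3 e5
(9/5*e4) R2 = 9/25 + 81/20*e1 e4 + 18/5*e2 e4 - 81/20*e3 e4 + 9/10*e4 e5
(4/3*e5) R2 = 2/3 + 3*e1 e5 + 8/3*e2 e5 - 3*e3 e5 - 4/15*e4 e5
Summing the partial products and collecting blades:
Answer: 811/600 + 39/10*e1 e2 - 45/8*e1 e3 + 15/4*e1 e4 + 9/4*e1 e5 - 11/10*e2 e3 + 92/25*e2 e4 + 43/15*e2 e5 - 17/4*e3 e4 - 7/2*e3 e5 + 19/30*e4 e5


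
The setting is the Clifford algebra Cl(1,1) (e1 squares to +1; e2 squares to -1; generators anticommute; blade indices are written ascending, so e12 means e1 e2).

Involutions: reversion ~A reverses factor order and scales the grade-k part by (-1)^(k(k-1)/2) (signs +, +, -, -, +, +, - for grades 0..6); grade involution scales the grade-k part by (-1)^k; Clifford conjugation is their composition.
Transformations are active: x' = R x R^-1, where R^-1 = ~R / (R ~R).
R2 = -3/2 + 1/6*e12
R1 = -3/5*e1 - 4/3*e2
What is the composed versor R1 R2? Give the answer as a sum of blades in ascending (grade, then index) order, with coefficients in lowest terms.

Distribute over the terms of R1 (each basis-blade product reordered to ascending indices, repeated generators contracted through their squares):
(-3/5*e1) R2 = 9/10*e1 - 1/10*e2
(-4/3*e2) R2 = -2/9*e1 + 2*e2
Summing the partial products and collecting blades:
Answer: 61/90*e1 + 19/10*e2


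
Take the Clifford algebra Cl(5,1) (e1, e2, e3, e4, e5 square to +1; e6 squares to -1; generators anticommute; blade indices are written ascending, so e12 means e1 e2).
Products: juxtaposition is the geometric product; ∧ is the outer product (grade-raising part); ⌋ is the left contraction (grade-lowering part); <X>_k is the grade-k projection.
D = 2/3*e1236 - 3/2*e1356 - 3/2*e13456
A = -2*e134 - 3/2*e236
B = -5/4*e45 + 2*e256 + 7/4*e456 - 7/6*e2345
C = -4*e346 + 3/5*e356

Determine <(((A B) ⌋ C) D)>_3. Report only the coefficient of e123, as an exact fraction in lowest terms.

step 1: -3*e35 - 7/3*e125 + 5/2*e135 - 7/4*e456 - 7/2*e1356 + 21/8*e2345 + 15/8*e23456 - 4*e123456
step 2: 9/5*e6
step 3: 6/5*e123 - 27/10*e135 + 27/10*e1345
step 4: 6/5*e123 - 27/10*e135
Answer: 6/5


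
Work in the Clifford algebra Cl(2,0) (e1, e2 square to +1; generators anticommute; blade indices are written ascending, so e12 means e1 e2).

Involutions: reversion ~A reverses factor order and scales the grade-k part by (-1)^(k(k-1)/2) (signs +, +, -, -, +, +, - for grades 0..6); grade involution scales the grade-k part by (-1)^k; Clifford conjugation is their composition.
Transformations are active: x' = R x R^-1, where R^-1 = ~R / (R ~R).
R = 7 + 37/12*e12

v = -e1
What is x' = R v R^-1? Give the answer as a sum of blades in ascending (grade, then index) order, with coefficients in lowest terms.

~R = 7 - 37/12*e12, and R ~R = 8425/144, so R^-1 = ~R / (8425/144).
R v = -7*e1 + 37/12*e2
Answer: -5687/8425*e1 + 6216/8425*e2


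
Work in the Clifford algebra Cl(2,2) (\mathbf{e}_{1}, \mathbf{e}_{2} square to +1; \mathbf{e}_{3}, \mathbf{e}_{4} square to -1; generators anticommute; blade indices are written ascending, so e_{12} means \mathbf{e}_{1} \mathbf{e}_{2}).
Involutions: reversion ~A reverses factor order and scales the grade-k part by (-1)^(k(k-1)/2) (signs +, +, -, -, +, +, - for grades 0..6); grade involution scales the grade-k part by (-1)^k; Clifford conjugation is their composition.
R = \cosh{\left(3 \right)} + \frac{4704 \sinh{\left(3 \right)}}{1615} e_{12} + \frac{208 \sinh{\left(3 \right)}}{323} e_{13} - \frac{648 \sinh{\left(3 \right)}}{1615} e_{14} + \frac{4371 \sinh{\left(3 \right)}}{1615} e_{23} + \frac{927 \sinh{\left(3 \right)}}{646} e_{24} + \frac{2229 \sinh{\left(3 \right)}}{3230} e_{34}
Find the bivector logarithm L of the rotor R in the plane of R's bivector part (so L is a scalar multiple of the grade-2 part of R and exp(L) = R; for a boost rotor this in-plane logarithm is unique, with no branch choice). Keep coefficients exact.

The scalar part of R is \cosh{\left(3 \right)}, giving the rapidity magnitude (cosh is even); the bivector part supplies orientation, its quotient by sinh of the rapidity is the plane, and L = rapidity * plane — unique in that plane, since flipping both signs leaves L unchanged.
Concretely: cosh(rapidity) = \cosh{\left(3 \right)} gives rapidity = ±3, and since rapidity/sinh(rapidity) is even the sign is immaterial: L = (rapidity/sinh(rapidity)) * <R>_2 = (\frac{3}{\sinh{\left(3 \right)}}) * <R>_2.
Answer: \frac{14112}{1615} e_{12} + \frac{624}{323} e_{13} - \frac{1944}{1615} e_{14} + \frac{13113}{1615} e_{23} + \frac{2781}{646} e_{24} + \frac{6687}{3230} e_{34}


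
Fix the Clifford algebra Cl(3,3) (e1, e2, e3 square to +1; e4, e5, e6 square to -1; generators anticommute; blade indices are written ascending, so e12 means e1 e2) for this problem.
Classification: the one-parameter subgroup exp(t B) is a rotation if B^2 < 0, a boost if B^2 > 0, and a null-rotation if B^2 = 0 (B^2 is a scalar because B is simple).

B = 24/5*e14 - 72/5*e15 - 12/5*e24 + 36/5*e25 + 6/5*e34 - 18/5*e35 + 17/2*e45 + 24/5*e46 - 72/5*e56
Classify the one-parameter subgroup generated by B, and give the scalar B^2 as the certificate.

B^2 term by term: the squares give (24/5)^2*(e14)^2 + (-72/5)^2*(e15)^2 + (-12/5)^2*(e24)^2 + (36/5)^2*(e25)^2 + (6/5)^2*(e34)^2 + (-18/5)^2*(e35)^2 + (17/2)^2*(e45)^2 + (24/5)^2*(e46)^2 + (-72/5)^2*(e56)^2 = 576/25*(+1) + 5184/25*(+1) + 144/25*(+1) + 1296/25*(+1) + 36/25*(+1) + 324/25*(+1) + 289/4*(-1) + 576/25*(-1) + 5184/25*(-1) = -1/4 (each basis 2-blade squares to minus the product of its generators' squares); cross terms between blades sharing an index anticommute and cancel; the commuting (index-disjoint) pairs give grade-4 terms 2*c*c'*(blade product), which cancel blade by blade — e1245: -1728/25 + 1728/25 = 0; e1345: 864/25 - 864/25 = 0; e1456: -3456/25 + 3456/25 = 0; e2345: -432/25 + 432/25 = 0; e2456: 1728/25 - 1728/25 = 0; e3456: -864/25 + 864/25 = 0 — confirming B is simple. So B^2 = -1/4.
Answer: rotation, certificate B^2 = -1/4. Because -1/4 is invariant under every versor sandwich, the classification follows from its sign alone.


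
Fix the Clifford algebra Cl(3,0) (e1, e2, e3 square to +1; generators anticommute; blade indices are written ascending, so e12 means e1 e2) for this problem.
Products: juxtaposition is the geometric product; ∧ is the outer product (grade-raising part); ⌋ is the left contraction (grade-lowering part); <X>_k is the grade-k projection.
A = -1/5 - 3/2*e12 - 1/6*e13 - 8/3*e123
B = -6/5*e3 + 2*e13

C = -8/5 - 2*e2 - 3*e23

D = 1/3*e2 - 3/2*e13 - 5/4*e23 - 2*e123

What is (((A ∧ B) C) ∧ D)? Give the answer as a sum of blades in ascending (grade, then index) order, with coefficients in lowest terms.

step 1: 6/25*e3 - 2/5*e13 + 9/5*e123
step 2: 27/5*e1 + 18/25*e2 - 48/125*e3 - 6/5*e12 + 106/25*e13 + 12/25*e23 - 92/25*e123
step 3: 9/5*e12 + 16/125*e23 - 85/12*e123
Answer: 9/5*e12 + 16/125*e23 - 85/12*e123


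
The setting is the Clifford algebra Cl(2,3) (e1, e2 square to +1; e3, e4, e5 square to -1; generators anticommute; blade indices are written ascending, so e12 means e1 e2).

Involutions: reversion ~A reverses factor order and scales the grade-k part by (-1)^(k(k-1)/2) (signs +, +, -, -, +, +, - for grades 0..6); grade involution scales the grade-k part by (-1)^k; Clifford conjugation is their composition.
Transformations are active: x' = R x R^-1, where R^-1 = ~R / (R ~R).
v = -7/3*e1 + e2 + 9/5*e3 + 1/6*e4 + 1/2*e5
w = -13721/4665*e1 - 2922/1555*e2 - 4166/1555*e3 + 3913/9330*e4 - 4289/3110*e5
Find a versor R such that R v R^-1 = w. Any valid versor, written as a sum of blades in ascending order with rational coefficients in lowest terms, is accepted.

Reasoning: v^2 = w^2 = 439/150 since conjugation preserves the quadratic form; R = v + w = -8202/1555*e1 - 1367/1555*e2 - 1367/1555*e3 + 2734/4665*e4 - 1367/1555*e5 is then valid when invertible, keeping its own part and reversing (v - w)/2.
Answer: -8202/1555*e1 - 1367/1555*e2 - 1367/1555*e3 + 2734/4665*e4 - 1367/1555*e5


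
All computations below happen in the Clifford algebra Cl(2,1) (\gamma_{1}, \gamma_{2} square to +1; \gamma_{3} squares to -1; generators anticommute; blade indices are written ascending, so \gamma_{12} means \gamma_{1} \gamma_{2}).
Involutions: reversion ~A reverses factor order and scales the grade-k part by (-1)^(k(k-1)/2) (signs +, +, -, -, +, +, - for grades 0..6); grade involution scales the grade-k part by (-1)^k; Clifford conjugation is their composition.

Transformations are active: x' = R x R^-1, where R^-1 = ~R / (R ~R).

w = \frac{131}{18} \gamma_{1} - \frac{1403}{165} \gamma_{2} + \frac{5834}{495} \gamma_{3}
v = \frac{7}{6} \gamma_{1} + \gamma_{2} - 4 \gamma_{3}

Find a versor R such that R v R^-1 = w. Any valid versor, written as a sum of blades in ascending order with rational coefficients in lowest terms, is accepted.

Take R = v + w = \frac{76}{9} \gamma_{1} - \frac{1238}{165} \gamma_{2} + \frac{3854}{495} \gamma_{3}. Because q(v) = q(w) = -\frac{491}{36}, conjugation by R sends v exactly to w.
Answer: \frac{76}{9} \gamma_{1} - \frac{1238}{165} \gamma_{2} + \frac{3854}{495} \gamma_{3}


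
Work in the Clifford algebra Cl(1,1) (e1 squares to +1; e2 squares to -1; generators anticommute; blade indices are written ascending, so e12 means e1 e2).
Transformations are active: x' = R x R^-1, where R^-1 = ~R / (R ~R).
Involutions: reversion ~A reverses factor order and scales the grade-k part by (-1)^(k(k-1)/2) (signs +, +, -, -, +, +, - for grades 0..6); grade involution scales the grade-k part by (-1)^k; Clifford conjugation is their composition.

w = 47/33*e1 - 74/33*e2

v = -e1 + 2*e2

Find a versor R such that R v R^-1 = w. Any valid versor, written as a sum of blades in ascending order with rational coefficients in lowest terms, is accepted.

Reasoning: v^2 = w^2 = -3 since conjugation preserves the quadratic form; R = v + w = 14/33*e1 - 8/33*e2 is then valid when invertible, keeping its own part and reversing (v - w)/2.
Answer: 14/33*e1 - 8/33*e2


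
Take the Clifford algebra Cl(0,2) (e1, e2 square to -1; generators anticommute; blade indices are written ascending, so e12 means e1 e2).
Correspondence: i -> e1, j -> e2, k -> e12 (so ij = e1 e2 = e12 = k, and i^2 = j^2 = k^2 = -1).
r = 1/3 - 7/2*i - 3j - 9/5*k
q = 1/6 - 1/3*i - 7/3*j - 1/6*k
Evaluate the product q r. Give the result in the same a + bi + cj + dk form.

In blades: q = 1/6 - 1/3*e1 - 7/3*e2 - 1/6*e12, r = 1/3 - 7/2*e1 - 3*e2 - 9/5*e12.
Distribute q over r term by term (generator squares from the signature, products reordered to ascending indices): (1/6)*r = 1/18 - 7/12*e1 - 1/2*e2 - 3/10*e12; (-1/3*e1)*r = -7/6 - 1/9*e1 - 3/5*e2 + e12; (-7/3*e2)*r = -7 + 21/5*e1 - 7/9*e2 - 49/6*e12; (-1/6*e12)*r = -3/10 - 1/2*e1 + 7/12*e2 - 1/18*e12.
Sum: -757/90 + 541/180*e1 - 233/180*e2 - 677/90*e12; translating back through the correspondence:
Answer: -757/90 + 541/180*i - 233/180*j - 677/90*k


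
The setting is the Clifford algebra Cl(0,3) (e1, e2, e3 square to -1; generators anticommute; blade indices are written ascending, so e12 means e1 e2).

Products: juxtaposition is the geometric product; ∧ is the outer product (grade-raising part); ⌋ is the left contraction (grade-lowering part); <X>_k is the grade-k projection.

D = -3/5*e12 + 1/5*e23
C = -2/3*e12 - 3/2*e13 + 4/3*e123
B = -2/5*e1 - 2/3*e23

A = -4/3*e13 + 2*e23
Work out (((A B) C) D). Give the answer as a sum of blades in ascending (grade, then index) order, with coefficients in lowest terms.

step 1: 4/3 + 8/15*e3 + 8/9*e12 - 4/5*e123
step 2: -64/135 - 4/5*e1 + 6/5*e2 - 232/135*e3 - 8/5*e12 - 2*e13 - 4/3*e23 + 64/45*e123
step 3: -52/75 - 226/225*e1 - 556/675*e2 + 46/75*e3 - 26/225*e12 + 28/25*e13 - 874/675*e23 + 196/225*e123
Answer: -52/75 - 226/225*e1 - 556/675*e2 + 46/75*e3 - 26/225*e12 + 28/25*e13 - 874/675*e23 + 196/225*e123


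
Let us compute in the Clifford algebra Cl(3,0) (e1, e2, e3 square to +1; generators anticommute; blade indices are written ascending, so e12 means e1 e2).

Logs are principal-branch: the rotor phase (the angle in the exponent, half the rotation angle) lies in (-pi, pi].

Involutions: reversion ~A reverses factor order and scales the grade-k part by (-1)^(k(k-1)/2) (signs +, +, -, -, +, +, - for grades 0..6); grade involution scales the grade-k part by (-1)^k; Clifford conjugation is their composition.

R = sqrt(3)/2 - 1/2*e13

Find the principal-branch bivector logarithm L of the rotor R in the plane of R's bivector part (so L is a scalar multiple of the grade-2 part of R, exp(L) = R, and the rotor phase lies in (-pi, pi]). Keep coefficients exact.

The scalar part of R is sqrt(3)/2, which pins the rotor phase on the principal branch; dividing the bivector part by the sine of that phase recovers the unit plane, and L is the phase times that plane.
Concretely: cos(phase) = sqrt(3)/2 gives phase = ±pi/6, and since phase/sin(phase) is even the sign is immaterial: L = (phase/sin(phase)) * <R>_2 = (pi/3) * <R>_2.
Answer: -pi/6*e13


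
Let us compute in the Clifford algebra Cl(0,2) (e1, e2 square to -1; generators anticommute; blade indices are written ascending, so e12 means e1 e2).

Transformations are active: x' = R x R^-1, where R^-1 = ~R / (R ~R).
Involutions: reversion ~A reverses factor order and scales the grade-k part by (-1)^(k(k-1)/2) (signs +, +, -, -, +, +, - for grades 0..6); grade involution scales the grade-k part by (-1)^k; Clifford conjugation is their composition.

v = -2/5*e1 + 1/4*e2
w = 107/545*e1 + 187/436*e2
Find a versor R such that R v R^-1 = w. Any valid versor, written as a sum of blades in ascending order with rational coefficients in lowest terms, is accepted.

Here q(v) = q(w) = -89/400; the classical choice R = v + w = -111/545*e1 + 74/109*e2 then realises v -> w under the sandwich.
Answer: -111/545*e1 + 74/109*e2


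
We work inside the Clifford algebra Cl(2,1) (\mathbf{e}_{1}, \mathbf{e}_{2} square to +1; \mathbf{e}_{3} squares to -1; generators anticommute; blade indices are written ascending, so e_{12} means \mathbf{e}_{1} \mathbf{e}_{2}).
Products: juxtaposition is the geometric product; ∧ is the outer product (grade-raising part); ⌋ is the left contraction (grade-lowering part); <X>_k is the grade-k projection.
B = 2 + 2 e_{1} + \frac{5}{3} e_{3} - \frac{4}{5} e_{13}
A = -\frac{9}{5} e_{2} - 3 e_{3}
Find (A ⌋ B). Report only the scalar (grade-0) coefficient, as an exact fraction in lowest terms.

step 1: 5 + \frac{12}{5} e_{1}
Answer: 5


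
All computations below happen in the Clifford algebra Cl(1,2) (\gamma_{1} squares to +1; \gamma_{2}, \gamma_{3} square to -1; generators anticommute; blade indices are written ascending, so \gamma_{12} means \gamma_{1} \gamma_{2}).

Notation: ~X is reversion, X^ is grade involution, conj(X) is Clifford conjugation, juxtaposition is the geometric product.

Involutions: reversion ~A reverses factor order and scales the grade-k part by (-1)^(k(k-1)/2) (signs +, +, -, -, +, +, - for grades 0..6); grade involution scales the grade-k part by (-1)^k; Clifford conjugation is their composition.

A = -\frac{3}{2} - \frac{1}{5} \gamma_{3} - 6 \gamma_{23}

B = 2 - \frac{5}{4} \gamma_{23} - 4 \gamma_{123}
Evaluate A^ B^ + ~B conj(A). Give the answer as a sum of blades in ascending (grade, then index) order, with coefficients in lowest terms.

first term: -\frac{21}{2} + 24 \gamma_{1} - \frac{1}{4} \gamma_{2} + \frac{2}{5} \gamma_{3} - \frac{4}{5} \gamma_{12} - \frac{81}{8} \gamma_{23} - 6 \gamma_{123}
second term: -\frac{21}{2} - 24 \gamma_{1} - \frac{1}{4} \gamma_{2} + \frac{2}{5} \gamma_{3} - \frac{4}{5} \gamma_{12} + \frac{81}{8} \gamma_{23} - 6 \gamma_{123}
Answer: -21 - \frac{1}{2} \gamma_{2} + \frac{4}{5} \gamma_{3} - \frac{8}{5} \gamma_{12} - 12 \gamma_{123}


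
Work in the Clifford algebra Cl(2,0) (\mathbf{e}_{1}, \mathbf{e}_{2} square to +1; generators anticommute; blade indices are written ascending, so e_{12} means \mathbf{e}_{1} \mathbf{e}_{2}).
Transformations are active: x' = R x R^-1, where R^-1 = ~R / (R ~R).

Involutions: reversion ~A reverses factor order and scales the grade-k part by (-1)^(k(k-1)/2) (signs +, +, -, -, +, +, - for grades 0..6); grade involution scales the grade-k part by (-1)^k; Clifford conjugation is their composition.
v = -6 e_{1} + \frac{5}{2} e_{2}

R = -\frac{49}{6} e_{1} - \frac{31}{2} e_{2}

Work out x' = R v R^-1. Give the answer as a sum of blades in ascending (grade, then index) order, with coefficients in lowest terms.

~R = -\frac{49}{6} e_{1} - \frac{31}{2} e_{2}, and R ~R = \frac{5525}{18}, so R^-1 = ~R / (\frac{5525}{18}).
R v = \frac{41}{4} - \frac{1361}{12} e_{12}
Answer: \frac{60273}{11050} e_{1} - \frac{19532}{5525} e_{2}
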